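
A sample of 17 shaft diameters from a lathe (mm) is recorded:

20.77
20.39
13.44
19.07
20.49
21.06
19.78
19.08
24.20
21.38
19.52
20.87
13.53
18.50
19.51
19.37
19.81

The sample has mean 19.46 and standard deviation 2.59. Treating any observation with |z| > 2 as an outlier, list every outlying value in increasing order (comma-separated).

13.44, 13.53

Cutoffs at x̄ ± 2s: 19.46 ± 2·2.59 = [14.28, 24.64].
13.44: z = -2.32, |z| > 2 → outlier.
13.53: z = -2.29, |z| > 2 → outlier.
Every other value lies within [14.28, 24.64].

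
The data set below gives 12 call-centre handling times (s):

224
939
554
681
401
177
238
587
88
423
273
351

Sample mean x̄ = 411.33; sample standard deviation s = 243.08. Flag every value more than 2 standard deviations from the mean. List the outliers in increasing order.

Cutoffs at x̄ ± 2s: 411.33 ± 2·243.08 = [-74.83, 897.49].
939: z = 2.17, |z| > 2 → outlier.
Every other value lies within [-74.83, 897.49].

939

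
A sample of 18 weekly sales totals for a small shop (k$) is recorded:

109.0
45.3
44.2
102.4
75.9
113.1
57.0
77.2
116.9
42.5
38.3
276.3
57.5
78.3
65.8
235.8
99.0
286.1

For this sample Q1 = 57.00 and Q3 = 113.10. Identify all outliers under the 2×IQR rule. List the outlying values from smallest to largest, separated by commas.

IQR = Q3 − Q1 = 113.10 − 57.00 = 56.10.
Lower fence = Q1 − 2·IQR = 57.00 − 112.20 = -55.20.
Upper fence = Q3 + 2·IQR = 113.10 + 112.20 = 225.30.
235.8 > 225.30 → outlier.
276.3 > 225.30 → outlier.
286.1 > 225.30 → outlier.
All remaining values lie within [-55.20, 225.30].

235.8, 276.3, 286.1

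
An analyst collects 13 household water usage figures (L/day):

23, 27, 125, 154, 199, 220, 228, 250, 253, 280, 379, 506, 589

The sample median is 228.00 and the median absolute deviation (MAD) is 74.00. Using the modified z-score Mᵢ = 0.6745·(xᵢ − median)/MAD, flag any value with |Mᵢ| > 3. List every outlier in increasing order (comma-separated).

|Mᵢ| > 3 ⇔ |xᵢ − 228.00| > 3·74.00/0.6745 = 329.13.
So outliers lie outside [-101.13, 557.13].
589: M = 3.29 → outlier.

589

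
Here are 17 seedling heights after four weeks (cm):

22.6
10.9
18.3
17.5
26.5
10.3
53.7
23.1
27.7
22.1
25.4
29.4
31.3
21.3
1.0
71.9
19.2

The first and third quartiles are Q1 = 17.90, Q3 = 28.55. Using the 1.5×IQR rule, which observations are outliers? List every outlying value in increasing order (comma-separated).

1.0, 53.7, 71.9

IQR = Q3 − Q1 = 28.55 − 17.90 = 10.65.
Lower fence = Q1 − 1.5·IQR = 17.90 − 15.975 = 1.925.
Upper fence = Q3 + 1.5·IQR = 28.55 + 15.975 = 44.525.
1.0 < 1.925 → outlier.
53.7 > 44.525 → outlier.
71.9 > 44.525 → outlier.
All remaining values lie within [1.925, 44.525].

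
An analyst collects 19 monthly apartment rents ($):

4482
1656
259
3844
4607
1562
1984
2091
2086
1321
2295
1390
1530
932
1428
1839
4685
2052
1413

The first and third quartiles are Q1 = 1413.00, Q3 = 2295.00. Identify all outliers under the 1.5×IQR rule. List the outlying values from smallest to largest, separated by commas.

3844, 4482, 4607, 4685

IQR = Q3 − Q1 = 2295.00 − 1413.00 = 882.00.
Lower fence = Q1 − 1.5·IQR = 1413.00 − 1323.00 = 90.00.
Upper fence = Q3 + 1.5·IQR = 2295.00 + 1323.00 = 3618.00.
3844 > 3618.00 → outlier.
4482 > 3618.00 → outlier.
4607 > 3618.00 → outlier.
4685 > 3618.00 → outlier.
All remaining values lie within [90.00, 3618.00].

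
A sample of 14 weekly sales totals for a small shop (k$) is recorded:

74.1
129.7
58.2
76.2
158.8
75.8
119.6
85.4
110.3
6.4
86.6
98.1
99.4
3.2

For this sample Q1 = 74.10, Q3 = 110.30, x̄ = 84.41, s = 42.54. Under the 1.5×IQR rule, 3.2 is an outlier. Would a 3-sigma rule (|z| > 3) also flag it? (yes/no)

z = (3.2 − 84.41) / 42.54 = -1.91.
|z| = 1.91 ≤ 3.

no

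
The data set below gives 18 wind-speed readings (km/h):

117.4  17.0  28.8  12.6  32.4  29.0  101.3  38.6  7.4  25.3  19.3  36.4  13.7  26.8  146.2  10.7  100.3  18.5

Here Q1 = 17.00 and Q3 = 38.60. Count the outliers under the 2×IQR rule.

4

IQR = 21.60; fences at 17.00 − 43.20 = -26.20 and 38.60 + 43.20 = 81.80.
Outside the cutoffs: 100.3, 101.3, 117.4, 146.2.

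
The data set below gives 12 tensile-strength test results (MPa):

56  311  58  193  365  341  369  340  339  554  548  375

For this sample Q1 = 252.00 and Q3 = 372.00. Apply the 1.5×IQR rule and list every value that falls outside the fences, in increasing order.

IQR = Q3 − Q1 = 372.00 − 252.00 = 120.00.
Lower fence = Q1 − 1.5·IQR = 252.00 − 180.00 = 72.00.
Upper fence = Q3 + 1.5·IQR = 372.00 + 180.00 = 552.00.
56 < 72.00 → outlier.
58 < 72.00 → outlier.
554 > 552.00 → outlier.
All remaining values lie within [72.00, 552.00].

56, 58, 554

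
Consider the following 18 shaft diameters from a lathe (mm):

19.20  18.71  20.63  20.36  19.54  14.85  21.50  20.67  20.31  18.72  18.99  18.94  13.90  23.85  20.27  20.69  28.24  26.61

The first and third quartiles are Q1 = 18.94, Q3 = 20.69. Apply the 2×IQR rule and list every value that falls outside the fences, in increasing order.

IQR = Q3 − Q1 = 20.69 − 18.94 = 1.75.
Lower fence = Q1 − 2·IQR = 18.94 − 3.50 = 15.44.
Upper fence = Q3 + 2·IQR = 20.69 + 3.50 = 24.19.
13.90 < 15.44 → outlier.
14.85 < 15.44 → outlier.
26.61 > 24.19 → outlier.
28.24 > 24.19 → outlier.
All remaining values lie within [15.44, 24.19].

13.90, 14.85, 26.61, 28.24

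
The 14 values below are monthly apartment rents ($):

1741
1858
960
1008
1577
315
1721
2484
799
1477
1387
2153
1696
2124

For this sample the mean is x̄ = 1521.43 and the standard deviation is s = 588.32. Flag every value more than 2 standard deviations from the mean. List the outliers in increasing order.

315

Cutoffs at x̄ ± 2s: 1521.43 ± 2·588.32 = [344.79, 2698.07].
315: z = -2.05, |z| > 2 → outlier.
Every other value lies within [344.79, 2698.07].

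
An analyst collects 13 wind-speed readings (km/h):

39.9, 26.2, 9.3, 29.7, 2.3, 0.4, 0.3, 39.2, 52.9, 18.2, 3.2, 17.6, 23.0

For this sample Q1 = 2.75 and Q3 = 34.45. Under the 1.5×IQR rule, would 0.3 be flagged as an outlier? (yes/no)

IQR = Q3 − Q1 = 34.45 − 2.75 = 31.70.
Lower fence = Q1 − 1.5·IQR = 2.75 − 47.55 = -44.80.
Upper fence = Q3 + 1.5·IQR = 34.45 + 47.55 = 82.00.
0.3 lies within [-44.80, 82.00].

no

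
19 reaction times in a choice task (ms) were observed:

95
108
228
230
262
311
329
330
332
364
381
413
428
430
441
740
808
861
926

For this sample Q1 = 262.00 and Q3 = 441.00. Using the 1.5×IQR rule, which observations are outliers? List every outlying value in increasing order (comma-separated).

740, 808, 861, 926

IQR = Q3 − Q1 = 441.00 − 262.00 = 179.00.
Lower fence = Q1 − 1.5·IQR = 262.00 − 268.50 = -6.50.
Upper fence = Q3 + 1.5·IQR = 441.00 + 268.50 = 709.50.
740 > 709.50 → outlier.
808 > 709.50 → outlier.
861 > 709.50 → outlier.
926 > 709.50 → outlier.
All remaining values lie within [-6.50, 709.50].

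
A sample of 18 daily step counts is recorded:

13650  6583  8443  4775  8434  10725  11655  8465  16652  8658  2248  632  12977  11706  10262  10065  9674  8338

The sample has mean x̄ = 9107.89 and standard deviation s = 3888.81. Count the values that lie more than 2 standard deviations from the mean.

1

Cutoffs: x̄ ± 2s = [1330.27, 16885.51].
Outside the cutoffs: 632.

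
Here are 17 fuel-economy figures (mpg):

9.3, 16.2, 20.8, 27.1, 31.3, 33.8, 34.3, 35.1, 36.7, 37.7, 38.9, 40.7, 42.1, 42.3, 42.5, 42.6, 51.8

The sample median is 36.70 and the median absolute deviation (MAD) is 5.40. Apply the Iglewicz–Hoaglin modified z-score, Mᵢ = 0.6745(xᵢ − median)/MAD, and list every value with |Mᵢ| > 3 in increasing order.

|Mᵢ| > 3 ⇔ |xᵢ − 36.70| > 3·5.40/0.6745 = 24.02.
So outliers lie outside [12.68, 60.72].
9.3: M = -3.42 → outlier.

9.3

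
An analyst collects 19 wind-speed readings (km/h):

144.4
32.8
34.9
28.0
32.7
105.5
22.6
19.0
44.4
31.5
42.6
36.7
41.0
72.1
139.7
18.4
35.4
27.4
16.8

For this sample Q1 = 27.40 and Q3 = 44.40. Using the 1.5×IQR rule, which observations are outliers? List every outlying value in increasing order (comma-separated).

72.1, 105.5, 139.7, 144.4

IQR = Q3 − Q1 = 44.40 − 27.40 = 17.00.
Lower fence = Q1 − 1.5·IQR = 27.40 − 25.50 = 1.90.
Upper fence = Q3 + 1.5·IQR = 44.40 + 25.50 = 69.90.
72.1 > 69.90 → outlier.
105.5 > 69.90 → outlier.
139.7 > 69.90 → outlier.
144.4 > 69.90 → outlier.
All remaining values lie within [1.90, 69.90].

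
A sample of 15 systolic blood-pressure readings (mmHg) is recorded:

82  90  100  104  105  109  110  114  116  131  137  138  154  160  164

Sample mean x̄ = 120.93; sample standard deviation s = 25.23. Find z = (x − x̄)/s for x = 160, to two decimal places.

1.55

z = (160 − 120.93) / 25.23 = 1.55.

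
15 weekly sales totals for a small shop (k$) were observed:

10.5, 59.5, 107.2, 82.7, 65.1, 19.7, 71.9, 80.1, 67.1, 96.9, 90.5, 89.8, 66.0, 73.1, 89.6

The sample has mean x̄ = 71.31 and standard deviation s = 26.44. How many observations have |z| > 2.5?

Cutoffs: x̄ ± 2.5s = [5.21, 137.41].
Every value lies within the cutoffs.

0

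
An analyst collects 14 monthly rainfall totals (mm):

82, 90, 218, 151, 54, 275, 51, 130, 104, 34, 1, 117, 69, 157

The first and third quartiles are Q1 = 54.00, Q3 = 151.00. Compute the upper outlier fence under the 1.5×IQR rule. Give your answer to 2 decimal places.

296.50

IQR = Q3 − Q1 = 151.00 − 54.00 = 97.00.
Lower fence = Q1 − 1.5·IQR = 54.00 − 145.50 = -91.50.
Upper fence = Q3 + 1.5·IQR = 151.00 + 145.50 = 296.50.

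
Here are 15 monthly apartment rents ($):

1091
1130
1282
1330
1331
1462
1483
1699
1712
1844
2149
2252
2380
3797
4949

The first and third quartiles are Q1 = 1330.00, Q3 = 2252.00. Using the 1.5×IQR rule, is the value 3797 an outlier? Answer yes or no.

IQR = Q3 − Q1 = 2252.00 − 1330.00 = 922.00.
Lower fence = Q1 − 1.5·IQR = 1330.00 − 1383.00 = -53.00.
Upper fence = Q3 + 1.5·IQR = 2252.00 + 1383.00 = 3635.00.
3797 lies above the upper fence.

yes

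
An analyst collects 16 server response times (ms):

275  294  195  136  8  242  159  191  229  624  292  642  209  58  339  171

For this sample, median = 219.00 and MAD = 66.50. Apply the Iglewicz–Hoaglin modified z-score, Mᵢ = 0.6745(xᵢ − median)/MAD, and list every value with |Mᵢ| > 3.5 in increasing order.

|Mᵢ| > 3.5 ⇔ |xᵢ − 219.00| > 3.5·66.50/0.6745 = 345.07.
So outliers lie outside [-126.07, 564.07].
624: M = 4.11 → outlier.
642: M = 4.29 → outlier.

624, 642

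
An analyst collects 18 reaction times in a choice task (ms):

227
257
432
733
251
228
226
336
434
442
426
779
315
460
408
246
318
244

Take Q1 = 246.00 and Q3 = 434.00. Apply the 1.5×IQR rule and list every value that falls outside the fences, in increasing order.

IQR = Q3 − Q1 = 434.00 − 246.00 = 188.00.
Lower fence = Q1 − 1.5·IQR = 246.00 − 282.00 = -36.00.
Upper fence = Q3 + 1.5·IQR = 434.00 + 282.00 = 716.00.
733 > 716.00 → outlier.
779 > 716.00 → outlier.
All remaining values lie within [-36.00, 716.00].

733, 779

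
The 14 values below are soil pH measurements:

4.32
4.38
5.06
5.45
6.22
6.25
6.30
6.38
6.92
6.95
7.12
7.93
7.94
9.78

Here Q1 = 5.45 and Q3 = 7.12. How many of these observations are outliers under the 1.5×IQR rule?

1

IQR = 1.67; fences at 5.45 − 2.505 = 2.945 and 7.12 + 2.505 = 9.625.
Outside the cutoffs: 9.78.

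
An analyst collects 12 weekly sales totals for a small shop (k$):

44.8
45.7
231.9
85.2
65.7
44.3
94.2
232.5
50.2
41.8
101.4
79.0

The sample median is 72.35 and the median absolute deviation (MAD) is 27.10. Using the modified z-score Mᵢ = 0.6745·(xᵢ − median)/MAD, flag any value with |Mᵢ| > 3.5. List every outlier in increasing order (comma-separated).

231.9, 232.5

|Mᵢ| > 3.5 ⇔ |xᵢ − 72.35| > 3.5·27.10/0.6745 = 140.62.
So outliers lie outside [-68.27, 212.97].
231.9: M = 3.97 → outlier.
232.5: M = 3.99 → outlier.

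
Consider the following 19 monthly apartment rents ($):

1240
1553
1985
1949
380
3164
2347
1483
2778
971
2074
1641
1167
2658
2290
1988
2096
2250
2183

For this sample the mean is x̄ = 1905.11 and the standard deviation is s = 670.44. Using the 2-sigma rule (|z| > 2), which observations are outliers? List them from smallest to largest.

380

Cutoffs at x̄ ± 2s: 1905.11 ± 2·670.44 = [564.23, 3245.99].
380: z = -2.27, |z| > 2 → outlier.
Every other value lies within [564.23, 3245.99].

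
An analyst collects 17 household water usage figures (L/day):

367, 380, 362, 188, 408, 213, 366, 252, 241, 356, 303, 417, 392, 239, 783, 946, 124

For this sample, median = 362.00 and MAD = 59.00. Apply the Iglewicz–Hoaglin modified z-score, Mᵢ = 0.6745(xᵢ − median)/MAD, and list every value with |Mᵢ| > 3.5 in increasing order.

|Mᵢ| > 3.5 ⇔ |xᵢ − 362.00| > 3.5·59.00/0.6745 = 306.15.
So outliers lie outside [55.85, 668.15].
783: M = 4.81 → outlier.
946: M = 6.68 → outlier.

783, 946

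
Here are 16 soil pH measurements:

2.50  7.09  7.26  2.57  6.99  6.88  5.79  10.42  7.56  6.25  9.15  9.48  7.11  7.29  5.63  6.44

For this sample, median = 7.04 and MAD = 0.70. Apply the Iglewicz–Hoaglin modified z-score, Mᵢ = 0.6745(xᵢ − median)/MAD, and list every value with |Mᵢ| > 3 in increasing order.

|Mᵢ| > 3 ⇔ |xᵢ − 7.04| > 3·0.70/0.6745 = 3.11.
So outliers lie outside [3.93, 10.15].
2.50: M = -4.37 → outlier.
2.57: M = -4.31 → outlier.
10.42: M = 3.26 → outlier.

2.50, 2.57, 10.42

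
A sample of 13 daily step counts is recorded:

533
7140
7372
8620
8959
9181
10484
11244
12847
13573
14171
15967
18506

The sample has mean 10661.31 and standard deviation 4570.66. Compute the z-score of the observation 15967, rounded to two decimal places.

1.16

z = (15967 − 10661.31) / 4570.66 = 1.16.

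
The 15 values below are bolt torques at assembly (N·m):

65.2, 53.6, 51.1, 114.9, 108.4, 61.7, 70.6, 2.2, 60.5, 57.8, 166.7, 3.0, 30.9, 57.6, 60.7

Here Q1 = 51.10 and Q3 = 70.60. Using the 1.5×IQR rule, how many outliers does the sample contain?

IQR = 19.50; fences at 51.10 − 29.25 = 21.85 and 70.60 + 29.25 = 99.85.
Outside the cutoffs: 2.2, 3.0, 108.4, 114.9, 166.7.

5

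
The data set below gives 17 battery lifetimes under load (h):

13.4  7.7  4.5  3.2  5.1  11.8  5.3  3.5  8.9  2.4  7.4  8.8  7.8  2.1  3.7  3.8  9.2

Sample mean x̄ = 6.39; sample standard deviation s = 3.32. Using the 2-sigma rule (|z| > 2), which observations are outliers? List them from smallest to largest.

13.4

Cutoffs at x̄ ± 2s: 6.39 ± 2·3.32 = [-0.25, 13.03].
13.4: z = 2.11, |z| > 2 → outlier.
Every other value lies within [-0.25, 13.03].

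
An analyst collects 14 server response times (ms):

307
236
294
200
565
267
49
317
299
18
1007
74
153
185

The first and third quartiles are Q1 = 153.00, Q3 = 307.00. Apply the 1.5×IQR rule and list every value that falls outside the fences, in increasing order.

565, 1007

IQR = Q3 − Q1 = 307.00 − 153.00 = 154.00.
Lower fence = Q1 − 1.5·IQR = 153.00 − 231.00 = -78.00.
Upper fence = Q3 + 1.5·IQR = 307.00 + 231.00 = 538.00.
565 > 538.00 → outlier.
1007 > 538.00 → outlier.
All remaining values lie within [-78.00, 538.00].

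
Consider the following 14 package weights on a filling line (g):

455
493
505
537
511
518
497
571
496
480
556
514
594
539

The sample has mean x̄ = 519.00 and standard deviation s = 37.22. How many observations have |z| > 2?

Cutoffs: x̄ ± 2s = [444.56, 593.44].
Outside the cutoffs: 594.

1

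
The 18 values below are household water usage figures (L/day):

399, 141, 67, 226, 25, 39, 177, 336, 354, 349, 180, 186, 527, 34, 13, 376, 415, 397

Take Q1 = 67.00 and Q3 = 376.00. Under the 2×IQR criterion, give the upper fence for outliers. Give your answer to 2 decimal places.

IQR = Q3 − Q1 = 376.00 − 67.00 = 309.00.
Lower fence = Q1 − 2·IQR = 67.00 − 618.00 = -551.00.
Upper fence = Q3 + 2·IQR = 376.00 + 618.00 = 994.00.

994.00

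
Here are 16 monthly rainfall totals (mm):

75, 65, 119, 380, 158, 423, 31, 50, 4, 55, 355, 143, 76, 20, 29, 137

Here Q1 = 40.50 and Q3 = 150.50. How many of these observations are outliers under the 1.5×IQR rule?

3

IQR = 110.00; fences at 40.50 − 165.00 = -124.50 and 150.50 + 165.00 = 315.50.
Outside the cutoffs: 355, 380, 423.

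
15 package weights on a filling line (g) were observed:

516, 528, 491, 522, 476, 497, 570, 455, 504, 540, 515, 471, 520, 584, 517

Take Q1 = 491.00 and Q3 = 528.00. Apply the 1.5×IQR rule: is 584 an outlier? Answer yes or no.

yes

IQR = Q3 − Q1 = 528.00 − 491.00 = 37.00.
Lower fence = Q1 − 1.5·IQR = 491.00 − 55.50 = 435.50.
Upper fence = Q3 + 1.5·IQR = 528.00 + 55.50 = 583.50.
584 lies above the upper fence.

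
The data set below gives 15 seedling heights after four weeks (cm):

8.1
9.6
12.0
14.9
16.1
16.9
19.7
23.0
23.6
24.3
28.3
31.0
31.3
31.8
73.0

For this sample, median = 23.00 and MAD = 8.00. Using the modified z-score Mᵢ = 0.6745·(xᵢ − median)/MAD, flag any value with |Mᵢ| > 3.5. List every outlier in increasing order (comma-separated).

73.0

|Mᵢ| > 3.5 ⇔ |xᵢ − 23.00| > 3.5·8.00/0.6745 = 41.51.
So outliers lie outside [-18.51, 64.51].
73.0: M = 4.22 → outlier.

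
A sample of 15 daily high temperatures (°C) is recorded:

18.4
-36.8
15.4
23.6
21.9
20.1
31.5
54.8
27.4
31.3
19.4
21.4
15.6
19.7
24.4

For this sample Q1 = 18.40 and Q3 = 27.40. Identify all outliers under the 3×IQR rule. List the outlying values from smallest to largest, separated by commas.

IQR = Q3 − Q1 = 27.40 − 18.40 = 9.00.
Lower fence = Q1 − 3·IQR = 18.40 − 27.00 = -8.60.
Upper fence = Q3 + 3·IQR = 27.40 + 27.00 = 54.40.
-36.8 < -8.60 → outlier.
54.8 > 54.40 → outlier.
All remaining values lie within [-8.60, 54.40].

-36.8, 54.8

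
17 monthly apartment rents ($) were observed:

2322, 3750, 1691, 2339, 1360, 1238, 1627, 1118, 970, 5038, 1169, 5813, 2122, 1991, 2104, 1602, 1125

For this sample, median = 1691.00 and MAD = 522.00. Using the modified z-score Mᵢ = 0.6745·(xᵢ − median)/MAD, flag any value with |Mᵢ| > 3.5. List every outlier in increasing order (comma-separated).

|Mᵢ| > 3.5 ⇔ |xᵢ − 1691.00| > 3.5·522.00/0.6745 = 2708.67.
So outliers lie outside [-1017.67, 4399.67].
5038: M = 4.32 → outlier.
5813: M = 5.33 → outlier.

5038, 5813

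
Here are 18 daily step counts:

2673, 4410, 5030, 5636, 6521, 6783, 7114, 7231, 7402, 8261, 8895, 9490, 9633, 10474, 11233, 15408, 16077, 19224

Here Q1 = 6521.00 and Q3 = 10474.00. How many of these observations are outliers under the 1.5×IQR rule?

1

IQR = 3953.00; fences at 6521.00 − 5929.50 = 591.50 and 10474.00 + 5929.50 = 16403.50.
Outside the cutoffs: 19224.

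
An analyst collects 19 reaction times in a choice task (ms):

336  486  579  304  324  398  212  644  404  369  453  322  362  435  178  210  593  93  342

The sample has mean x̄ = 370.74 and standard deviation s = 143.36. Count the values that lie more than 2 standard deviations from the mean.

Cutoffs: x̄ ± 2s = [84.02, 657.46].
Every value lies within the cutoffs.

0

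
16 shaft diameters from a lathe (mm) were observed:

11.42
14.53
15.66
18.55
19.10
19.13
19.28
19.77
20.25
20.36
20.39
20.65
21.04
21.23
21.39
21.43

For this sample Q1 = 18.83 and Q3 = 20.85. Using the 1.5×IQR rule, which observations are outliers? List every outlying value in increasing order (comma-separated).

IQR = Q3 − Q1 = 20.85 − 18.83 = 2.02.
Lower fence = Q1 − 1.5·IQR = 18.83 − 3.03 = 15.80.
Upper fence = Q3 + 1.5·IQR = 20.85 + 3.03 = 23.88.
11.42 < 15.80 → outlier.
14.53 < 15.80 → outlier.
15.66 < 15.80 → outlier.
All remaining values lie within [15.80, 23.88].

11.42, 14.53, 15.66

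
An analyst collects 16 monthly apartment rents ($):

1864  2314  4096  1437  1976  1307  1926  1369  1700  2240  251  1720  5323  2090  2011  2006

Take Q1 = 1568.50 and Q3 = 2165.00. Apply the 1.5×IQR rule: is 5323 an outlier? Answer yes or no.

IQR = Q3 − Q1 = 2165.00 − 1568.50 = 596.50.
Lower fence = Q1 − 1.5·IQR = 1568.50 − 894.75 = 673.75.
Upper fence = Q3 + 1.5·IQR = 2165.00 + 894.75 = 3059.75.
5323 lies above the upper fence.

yes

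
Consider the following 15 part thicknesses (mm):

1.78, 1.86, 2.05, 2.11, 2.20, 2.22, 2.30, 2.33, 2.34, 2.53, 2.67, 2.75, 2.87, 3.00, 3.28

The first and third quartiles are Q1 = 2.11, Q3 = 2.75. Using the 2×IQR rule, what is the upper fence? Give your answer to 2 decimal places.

IQR = Q3 − Q1 = 2.75 − 2.11 = 0.64.
Lower fence = Q1 − 2·IQR = 2.11 − 1.28 = 0.83.
Upper fence = Q3 + 2·IQR = 2.75 + 1.28 = 4.03.

4.03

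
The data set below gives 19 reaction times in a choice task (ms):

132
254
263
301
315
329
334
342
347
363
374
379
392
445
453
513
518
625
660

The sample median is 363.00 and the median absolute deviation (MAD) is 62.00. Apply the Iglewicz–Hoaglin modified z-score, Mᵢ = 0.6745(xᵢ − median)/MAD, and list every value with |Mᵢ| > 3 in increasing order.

660

|Mᵢ| > 3 ⇔ |xᵢ − 363.00| > 3·62.00/0.6745 = 275.76.
So outliers lie outside [87.24, 638.76].
660: M = 3.23 → outlier.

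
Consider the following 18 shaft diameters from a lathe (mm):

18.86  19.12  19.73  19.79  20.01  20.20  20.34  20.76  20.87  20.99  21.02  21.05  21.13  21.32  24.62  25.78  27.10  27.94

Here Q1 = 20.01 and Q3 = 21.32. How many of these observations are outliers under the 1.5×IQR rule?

IQR = 1.31; fences at 20.01 − 1.965 = 18.045 and 21.32 + 1.965 = 23.285.
Outside the cutoffs: 24.62, 25.78, 27.10, 27.94.

4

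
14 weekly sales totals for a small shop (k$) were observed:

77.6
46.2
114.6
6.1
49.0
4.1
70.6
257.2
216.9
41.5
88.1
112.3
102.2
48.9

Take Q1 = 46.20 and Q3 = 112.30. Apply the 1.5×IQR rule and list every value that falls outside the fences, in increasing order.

216.9, 257.2

IQR = Q3 − Q1 = 112.30 − 46.20 = 66.10.
Lower fence = Q1 − 1.5·IQR = 46.20 − 99.15 = -52.95.
Upper fence = Q3 + 1.5·IQR = 112.30 + 99.15 = 211.45.
216.9 > 211.45 → outlier.
257.2 > 211.45 → outlier.
All remaining values lie within [-52.95, 211.45].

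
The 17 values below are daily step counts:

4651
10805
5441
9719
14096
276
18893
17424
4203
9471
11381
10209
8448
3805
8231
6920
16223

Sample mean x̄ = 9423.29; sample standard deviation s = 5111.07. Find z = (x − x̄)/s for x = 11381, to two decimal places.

0.38

z = (11381 − 9423.29) / 5111.07 = 0.38.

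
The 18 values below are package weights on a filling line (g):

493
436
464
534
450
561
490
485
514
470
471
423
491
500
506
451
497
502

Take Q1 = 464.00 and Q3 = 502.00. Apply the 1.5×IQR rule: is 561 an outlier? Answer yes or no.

IQR = Q3 − Q1 = 502.00 − 464.00 = 38.00.
Lower fence = Q1 − 1.5·IQR = 464.00 − 57.00 = 407.00.
Upper fence = Q3 + 1.5·IQR = 502.00 + 57.00 = 559.00.
561 lies above the upper fence.

yes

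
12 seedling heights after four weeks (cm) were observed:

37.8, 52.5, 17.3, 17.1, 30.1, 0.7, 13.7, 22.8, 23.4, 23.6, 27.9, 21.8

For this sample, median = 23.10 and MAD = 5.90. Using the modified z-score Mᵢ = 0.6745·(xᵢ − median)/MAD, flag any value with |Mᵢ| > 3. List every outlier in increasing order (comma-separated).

52.5

|Mᵢ| > 3 ⇔ |xᵢ − 23.10| > 3·5.90/0.6745 = 26.24.
So outliers lie outside [-3.14, 49.34].
52.5: M = 3.36 → outlier.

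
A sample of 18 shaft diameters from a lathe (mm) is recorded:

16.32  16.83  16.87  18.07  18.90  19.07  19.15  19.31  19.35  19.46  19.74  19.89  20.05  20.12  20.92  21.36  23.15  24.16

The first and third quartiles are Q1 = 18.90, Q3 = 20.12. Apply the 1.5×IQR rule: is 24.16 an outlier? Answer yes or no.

yes

IQR = Q3 − Q1 = 20.12 − 18.90 = 1.22.
Lower fence = Q1 − 1.5·IQR = 18.90 − 1.83 = 17.07.
Upper fence = Q3 + 1.5·IQR = 20.12 + 1.83 = 21.95.
24.16 lies above the upper fence.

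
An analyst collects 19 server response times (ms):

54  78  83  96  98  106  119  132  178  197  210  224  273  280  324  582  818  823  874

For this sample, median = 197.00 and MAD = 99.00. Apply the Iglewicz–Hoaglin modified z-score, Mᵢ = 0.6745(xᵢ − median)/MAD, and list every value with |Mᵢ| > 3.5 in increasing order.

|Mᵢ| > 3.5 ⇔ |xᵢ − 197.00| > 3.5·99.00/0.6745 = 513.71.
So outliers lie outside [-316.71, 710.71].
818: M = 4.23 → outlier.
823: M = 4.27 → outlier.
874: M = 4.61 → outlier.

818, 823, 874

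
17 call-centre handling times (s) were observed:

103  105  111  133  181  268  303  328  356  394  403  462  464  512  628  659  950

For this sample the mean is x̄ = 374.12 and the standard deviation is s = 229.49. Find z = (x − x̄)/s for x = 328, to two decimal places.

z = (328 − 374.12) / 229.49 = -0.20.

-0.20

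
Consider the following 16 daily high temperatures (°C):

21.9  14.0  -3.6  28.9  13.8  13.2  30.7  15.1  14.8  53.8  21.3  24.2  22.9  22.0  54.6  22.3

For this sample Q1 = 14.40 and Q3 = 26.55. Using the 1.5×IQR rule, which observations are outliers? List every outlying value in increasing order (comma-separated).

IQR = Q3 − Q1 = 26.55 − 14.40 = 12.15.
Lower fence = Q1 − 1.5·IQR = 14.40 − 18.225 = -3.825.
Upper fence = Q3 + 1.5·IQR = 26.55 + 18.225 = 44.775.
53.8 > 44.775 → outlier.
54.6 > 44.775 → outlier.
All remaining values lie within [-3.825, 44.775].

53.8, 54.6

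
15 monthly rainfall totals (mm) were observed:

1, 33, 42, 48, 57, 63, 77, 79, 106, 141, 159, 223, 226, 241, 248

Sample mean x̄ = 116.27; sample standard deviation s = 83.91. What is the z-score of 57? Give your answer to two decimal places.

z = (57 − 116.27) / 83.91 = -0.71.

-0.71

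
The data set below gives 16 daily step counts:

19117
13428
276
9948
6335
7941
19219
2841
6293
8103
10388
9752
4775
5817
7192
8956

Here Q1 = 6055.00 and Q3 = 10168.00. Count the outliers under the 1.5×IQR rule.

2

IQR = 4113.00; fences at 6055.00 − 6169.50 = -114.50 and 10168.00 + 6169.50 = 16337.50.
Outside the cutoffs: 19117, 19219.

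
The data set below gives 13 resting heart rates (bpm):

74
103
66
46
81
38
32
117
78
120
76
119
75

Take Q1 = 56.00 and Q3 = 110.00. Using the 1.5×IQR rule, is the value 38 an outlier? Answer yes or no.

no

IQR = Q3 − Q1 = 110.00 − 56.00 = 54.00.
Lower fence = Q1 − 1.5·IQR = 56.00 − 81.00 = -25.00.
Upper fence = Q3 + 1.5·IQR = 110.00 + 81.00 = 191.00.
38 lies within [-25.00, 191.00].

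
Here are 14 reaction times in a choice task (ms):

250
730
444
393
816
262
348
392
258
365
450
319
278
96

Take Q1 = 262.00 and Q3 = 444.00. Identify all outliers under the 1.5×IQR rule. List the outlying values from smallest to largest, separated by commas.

IQR = Q3 − Q1 = 444.00 − 262.00 = 182.00.
Lower fence = Q1 − 1.5·IQR = 262.00 − 273.00 = -11.00.
Upper fence = Q3 + 1.5·IQR = 444.00 + 273.00 = 717.00.
730 > 717.00 → outlier.
816 > 717.00 → outlier.
All remaining values lie within [-11.00, 717.00].

730, 816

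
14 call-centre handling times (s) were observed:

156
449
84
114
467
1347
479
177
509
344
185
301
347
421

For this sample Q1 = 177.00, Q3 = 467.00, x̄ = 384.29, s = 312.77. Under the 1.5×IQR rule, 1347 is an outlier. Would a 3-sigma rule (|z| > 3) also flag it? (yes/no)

z = (1347 − 384.29) / 312.77 = 3.08.
|z| = 3.08 > 3.

yes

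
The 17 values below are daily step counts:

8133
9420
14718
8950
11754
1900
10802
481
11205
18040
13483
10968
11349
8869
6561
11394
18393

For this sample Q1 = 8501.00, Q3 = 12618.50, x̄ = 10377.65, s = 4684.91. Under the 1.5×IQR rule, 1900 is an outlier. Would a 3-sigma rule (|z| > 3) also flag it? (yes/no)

no

z = (1900 − 10377.65) / 4684.91 = -1.81.
|z| = 1.81 ≤ 3.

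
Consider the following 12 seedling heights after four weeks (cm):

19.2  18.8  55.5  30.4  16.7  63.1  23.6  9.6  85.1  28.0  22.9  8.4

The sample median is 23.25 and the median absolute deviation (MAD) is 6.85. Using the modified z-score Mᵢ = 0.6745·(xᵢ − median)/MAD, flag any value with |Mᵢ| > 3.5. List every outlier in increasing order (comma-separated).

|Mᵢ| > 3.5 ⇔ |xᵢ − 23.25| > 3.5·6.85/0.6745 = 35.54.
So outliers lie outside [-12.29, 58.79].
63.1: M = 3.92 → outlier.
85.1: M = 6.09 → outlier.

63.1, 85.1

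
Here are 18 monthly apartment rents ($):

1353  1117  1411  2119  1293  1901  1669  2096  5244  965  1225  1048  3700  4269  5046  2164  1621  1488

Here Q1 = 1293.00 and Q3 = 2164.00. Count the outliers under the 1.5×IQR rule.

IQR = 871.00; fences at 1293.00 − 1306.50 = -13.50 and 2164.00 + 1306.50 = 3470.50.
Outside the cutoffs: 3700, 4269, 5046, 5244.

4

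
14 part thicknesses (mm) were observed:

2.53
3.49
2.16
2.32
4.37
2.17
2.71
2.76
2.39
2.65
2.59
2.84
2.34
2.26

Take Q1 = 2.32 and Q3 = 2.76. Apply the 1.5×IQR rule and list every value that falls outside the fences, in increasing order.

3.49, 4.37

IQR = Q3 − Q1 = 2.76 − 2.32 = 0.44.
Lower fence = Q1 − 1.5·IQR = 2.32 − 0.66 = 1.66.
Upper fence = Q3 + 1.5·IQR = 2.76 + 0.66 = 3.42.
3.49 > 3.42 → outlier.
4.37 > 3.42 → outlier.
All remaining values lie within [1.66, 3.42].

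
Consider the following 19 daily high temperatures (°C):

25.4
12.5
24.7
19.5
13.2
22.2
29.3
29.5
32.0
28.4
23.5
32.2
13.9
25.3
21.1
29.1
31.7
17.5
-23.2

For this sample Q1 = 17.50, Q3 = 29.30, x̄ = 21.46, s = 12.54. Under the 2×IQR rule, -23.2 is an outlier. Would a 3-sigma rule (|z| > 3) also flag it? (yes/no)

yes

z = (-23.2 − 21.46) / 12.54 = -3.56.
|z| = 3.56 > 3.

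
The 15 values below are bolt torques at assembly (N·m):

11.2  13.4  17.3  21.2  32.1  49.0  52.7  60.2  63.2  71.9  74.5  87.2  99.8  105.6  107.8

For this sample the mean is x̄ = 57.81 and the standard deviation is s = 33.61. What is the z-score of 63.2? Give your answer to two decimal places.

0.16

z = (63.2 − 57.81) / 33.61 = 0.16.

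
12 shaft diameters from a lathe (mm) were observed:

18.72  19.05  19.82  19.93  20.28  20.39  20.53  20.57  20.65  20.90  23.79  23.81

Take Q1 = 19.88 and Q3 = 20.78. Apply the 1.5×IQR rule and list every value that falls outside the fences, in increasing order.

23.79, 23.81

IQR = Q3 − Q1 = 20.78 − 19.88 = 0.90.
Lower fence = Q1 − 1.5·IQR = 19.88 − 1.35 = 18.53.
Upper fence = Q3 + 1.5·IQR = 20.78 + 1.35 = 22.13.
23.79 > 22.13 → outlier.
23.81 > 22.13 → outlier.
All remaining values lie within [18.53, 22.13].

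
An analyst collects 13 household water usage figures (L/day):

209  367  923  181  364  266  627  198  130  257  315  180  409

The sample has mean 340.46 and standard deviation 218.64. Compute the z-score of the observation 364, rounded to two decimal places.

z = (364 − 340.46) / 218.64 = 0.11.

0.11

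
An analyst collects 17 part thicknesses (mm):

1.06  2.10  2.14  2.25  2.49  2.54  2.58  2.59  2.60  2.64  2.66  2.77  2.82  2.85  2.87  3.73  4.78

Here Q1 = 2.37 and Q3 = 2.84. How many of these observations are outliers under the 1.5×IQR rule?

IQR = 0.47; fences at 2.37 − 0.705 = 1.665 and 2.84 + 0.705 = 3.545.
Outside the cutoffs: 1.06, 3.73, 4.78.

3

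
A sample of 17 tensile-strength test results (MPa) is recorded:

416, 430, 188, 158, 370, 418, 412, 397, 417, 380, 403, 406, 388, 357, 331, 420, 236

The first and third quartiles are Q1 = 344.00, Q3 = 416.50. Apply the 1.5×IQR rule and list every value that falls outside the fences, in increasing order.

IQR = Q3 − Q1 = 416.50 − 344.00 = 72.50.
Lower fence = Q1 − 1.5·IQR = 344.00 − 108.75 = 235.25.
Upper fence = Q3 + 1.5·IQR = 416.50 + 108.75 = 525.25.
158 < 235.25 → outlier.
188 < 235.25 → outlier.
All remaining values lie within [235.25, 525.25].

158, 188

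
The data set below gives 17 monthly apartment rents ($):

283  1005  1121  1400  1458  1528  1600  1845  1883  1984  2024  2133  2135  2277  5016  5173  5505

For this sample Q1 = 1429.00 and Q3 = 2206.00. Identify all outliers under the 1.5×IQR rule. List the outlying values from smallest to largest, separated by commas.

IQR = Q3 − Q1 = 2206.00 − 1429.00 = 777.00.
Lower fence = Q1 − 1.5·IQR = 1429.00 − 1165.50 = 263.50.
Upper fence = Q3 + 1.5·IQR = 2206.00 + 1165.50 = 3371.50.
5016 > 3371.50 → outlier.
5173 > 3371.50 → outlier.
5505 > 3371.50 → outlier.
All remaining values lie within [263.50, 3371.50].

5016, 5173, 5505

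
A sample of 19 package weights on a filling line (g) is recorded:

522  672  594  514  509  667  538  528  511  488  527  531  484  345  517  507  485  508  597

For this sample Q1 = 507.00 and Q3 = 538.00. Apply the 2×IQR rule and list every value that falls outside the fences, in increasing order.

345, 667, 672

IQR = Q3 − Q1 = 538.00 − 507.00 = 31.00.
Lower fence = Q1 − 2·IQR = 507.00 − 62.00 = 445.00.
Upper fence = Q3 + 2·IQR = 538.00 + 62.00 = 600.00.
345 < 445.00 → outlier.
667 > 600.00 → outlier.
672 > 600.00 → outlier.
All remaining values lie within [445.00, 600.00].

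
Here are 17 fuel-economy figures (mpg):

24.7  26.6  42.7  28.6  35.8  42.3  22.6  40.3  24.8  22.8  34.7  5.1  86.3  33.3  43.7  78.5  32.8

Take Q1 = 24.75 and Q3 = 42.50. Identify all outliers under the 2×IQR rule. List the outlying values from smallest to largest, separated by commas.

IQR = Q3 − Q1 = 42.50 − 24.75 = 17.75.
Lower fence = Q1 − 2·IQR = 24.75 − 35.50 = -10.75.
Upper fence = Q3 + 2·IQR = 42.50 + 35.50 = 78.00.
78.5 > 78.00 → outlier.
86.3 > 78.00 → outlier.
All remaining values lie within [-10.75, 78.00].

78.5, 86.3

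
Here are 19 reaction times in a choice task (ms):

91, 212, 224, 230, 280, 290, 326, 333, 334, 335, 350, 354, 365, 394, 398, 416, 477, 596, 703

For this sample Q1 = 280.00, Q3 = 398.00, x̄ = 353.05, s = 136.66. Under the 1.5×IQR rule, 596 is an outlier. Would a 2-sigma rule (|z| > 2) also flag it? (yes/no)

no

z = (596 − 353.05) / 136.66 = 1.78.
|z| = 1.78 ≤ 2.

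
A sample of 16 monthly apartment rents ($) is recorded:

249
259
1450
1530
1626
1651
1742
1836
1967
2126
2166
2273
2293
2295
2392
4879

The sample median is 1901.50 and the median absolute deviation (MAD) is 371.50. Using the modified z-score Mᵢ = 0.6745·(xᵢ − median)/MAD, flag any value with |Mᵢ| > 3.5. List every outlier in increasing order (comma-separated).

4879

|Mᵢ| > 3.5 ⇔ |xᵢ − 1901.50| > 3.5·371.50/0.6745 = 1927.72.
So outliers lie outside [-26.22, 3829.22].
4879: M = 5.41 → outlier.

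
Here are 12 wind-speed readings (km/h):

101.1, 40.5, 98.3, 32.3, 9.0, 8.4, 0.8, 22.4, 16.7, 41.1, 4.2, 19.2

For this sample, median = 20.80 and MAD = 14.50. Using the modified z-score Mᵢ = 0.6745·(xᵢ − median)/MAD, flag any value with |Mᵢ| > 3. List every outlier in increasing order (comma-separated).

|Mᵢ| > 3 ⇔ |xᵢ − 20.80| > 3·14.50/0.6745 = 64.49.
So outliers lie outside [-43.69, 85.29].
98.3: M = 3.61 → outlier.
101.1: M = 3.74 → outlier.

98.3, 101.1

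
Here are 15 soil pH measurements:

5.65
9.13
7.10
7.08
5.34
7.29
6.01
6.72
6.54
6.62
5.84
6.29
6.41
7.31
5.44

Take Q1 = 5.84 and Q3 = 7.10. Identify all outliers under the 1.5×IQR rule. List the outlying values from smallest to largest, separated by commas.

9.13

IQR = Q3 − Q1 = 7.10 − 5.84 = 1.26.
Lower fence = Q1 − 1.5·IQR = 5.84 − 1.89 = 3.95.
Upper fence = Q3 + 1.5·IQR = 7.10 + 1.89 = 8.99.
9.13 > 8.99 → outlier.
All remaining values lie within [3.95, 8.99].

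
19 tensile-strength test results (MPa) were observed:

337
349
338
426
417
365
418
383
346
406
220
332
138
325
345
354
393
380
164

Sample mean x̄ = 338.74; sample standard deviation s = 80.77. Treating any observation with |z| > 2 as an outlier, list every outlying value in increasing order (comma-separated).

Cutoffs at x̄ ± 2s: 338.74 ± 2·80.77 = [177.20, 500.28].
138: z = -2.49, |z| > 2 → outlier.
164: z = -2.16, |z| > 2 → outlier.
Every other value lies within [177.20, 500.28].

138, 164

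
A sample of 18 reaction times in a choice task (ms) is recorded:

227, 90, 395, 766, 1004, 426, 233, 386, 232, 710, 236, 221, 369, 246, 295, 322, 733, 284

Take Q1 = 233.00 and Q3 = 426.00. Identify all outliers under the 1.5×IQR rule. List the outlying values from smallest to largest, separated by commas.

IQR = Q3 − Q1 = 426.00 − 233.00 = 193.00.
Lower fence = Q1 − 1.5·IQR = 233.00 − 289.50 = -56.50.
Upper fence = Q3 + 1.5·IQR = 426.00 + 289.50 = 715.50.
733 > 715.50 → outlier.
766 > 715.50 → outlier.
1004 > 715.50 → outlier.
All remaining values lie within [-56.50, 715.50].

733, 766, 1004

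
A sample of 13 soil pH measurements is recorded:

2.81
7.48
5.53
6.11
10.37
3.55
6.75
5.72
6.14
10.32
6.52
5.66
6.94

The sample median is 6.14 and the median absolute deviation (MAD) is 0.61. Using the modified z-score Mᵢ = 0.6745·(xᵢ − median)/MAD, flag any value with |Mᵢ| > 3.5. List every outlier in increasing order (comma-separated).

|Mᵢ| > 3.5 ⇔ |xᵢ − 6.14| > 3.5·0.61/0.6745 = 3.17.
So outliers lie outside [2.97, 9.31].
2.81: M = -3.68 → outlier.
10.32: M = 4.62 → outlier.
10.37: M = 4.68 → outlier.

2.81, 10.32, 10.37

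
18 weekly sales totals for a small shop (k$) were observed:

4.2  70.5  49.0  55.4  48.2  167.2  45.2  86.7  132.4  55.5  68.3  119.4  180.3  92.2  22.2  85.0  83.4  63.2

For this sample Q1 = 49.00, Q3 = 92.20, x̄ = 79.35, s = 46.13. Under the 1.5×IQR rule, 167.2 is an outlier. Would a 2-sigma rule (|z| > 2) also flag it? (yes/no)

no

z = (167.2 − 79.35) / 46.13 = 1.90.
|z| = 1.90 ≤ 2.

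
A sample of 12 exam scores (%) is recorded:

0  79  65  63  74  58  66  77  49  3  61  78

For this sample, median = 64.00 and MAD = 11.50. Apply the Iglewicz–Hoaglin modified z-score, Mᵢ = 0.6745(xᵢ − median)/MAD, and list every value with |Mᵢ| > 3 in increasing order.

0, 3

|Mᵢ| > 3 ⇔ |xᵢ − 64.00| > 3·11.50/0.6745 = 51.15.
So outliers lie outside [12.85, 115.15].
0: M = -3.75 → outlier.
3: M = -3.58 → outlier.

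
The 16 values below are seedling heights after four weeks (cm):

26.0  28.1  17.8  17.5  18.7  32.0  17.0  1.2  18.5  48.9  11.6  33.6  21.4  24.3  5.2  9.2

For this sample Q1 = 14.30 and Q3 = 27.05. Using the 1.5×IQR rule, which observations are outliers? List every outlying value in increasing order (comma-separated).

IQR = Q3 − Q1 = 27.05 − 14.30 = 12.75.
Lower fence = Q1 − 1.5·IQR = 14.30 − 19.125 = -4.825.
Upper fence = Q3 + 1.5·IQR = 27.05 + 19.125 = 46.175.
48.9 > 46.175 → outlier.
All remaining values lie within [-4.825, 46.175].

48.9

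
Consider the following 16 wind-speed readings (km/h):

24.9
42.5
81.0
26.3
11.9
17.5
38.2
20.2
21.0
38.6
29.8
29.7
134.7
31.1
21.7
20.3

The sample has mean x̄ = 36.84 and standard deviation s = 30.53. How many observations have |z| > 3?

1

Cutoffs: x̄ ± 3s = [-54.75, 128.43].
Outside the cutoffs: 134.7.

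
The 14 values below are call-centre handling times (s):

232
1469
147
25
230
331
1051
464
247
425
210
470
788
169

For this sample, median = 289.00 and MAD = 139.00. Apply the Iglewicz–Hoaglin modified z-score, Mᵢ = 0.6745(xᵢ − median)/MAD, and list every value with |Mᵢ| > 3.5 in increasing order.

|Mᵢ| > 3.5 ⇔ |xᵢ − 289.00| > 3.5·139.00/0.6745 = 721.28.
So outliers lie outside [-432.28, 1010.28].
1051: M = 3.70 → outlier.
1469: M = 5.73 → outlier.

1051, 1469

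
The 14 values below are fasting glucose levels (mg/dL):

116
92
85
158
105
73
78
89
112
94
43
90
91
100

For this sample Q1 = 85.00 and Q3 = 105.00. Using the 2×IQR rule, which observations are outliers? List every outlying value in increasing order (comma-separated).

43, 158

IQR = Q3 − Q1 = 105.00 − 85.00 = 20.00.
Lower fence = Q1 − 2·IQR = 85.00 − 40.00 = 45.00.
Upper fence = Q3 + 2·IQR = 105.00 + 40.00 = 145.00.
43 < 45.00 → outlier.
158 > 145.00 → outlier.
All remaining values lie within [45.00, 145.00].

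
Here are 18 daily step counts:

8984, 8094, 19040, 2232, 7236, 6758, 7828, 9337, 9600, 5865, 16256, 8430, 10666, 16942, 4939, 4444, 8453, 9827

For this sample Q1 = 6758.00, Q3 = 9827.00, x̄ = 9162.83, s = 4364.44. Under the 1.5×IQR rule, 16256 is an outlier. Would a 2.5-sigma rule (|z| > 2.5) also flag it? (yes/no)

no

z = (16256 − 9162.83) / 4364.44 = 1.63.
|z| = 1.63 ≤ 2.5.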